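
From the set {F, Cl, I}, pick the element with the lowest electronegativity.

Smaller atoms with higher effective nuclear charge are more electronegative.
All are in group 17, so electronegativity increases up the group.
The lowest electronegativity among these belongs to I.

I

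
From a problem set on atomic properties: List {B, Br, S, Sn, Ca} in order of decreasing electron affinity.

Electron affinity generally becomes more exothermic across a period toward the halogens and less exothermic down a group.
Here both period and group differ, so the two effects have to be weighed against each other.
B > Ca: relative to Ca, both the across-period and down-group shifts push B's electron affinity up.
Sn > B: period and group pull opposite ways; the across-period shift dominates (107 vs 27 kJ/mol).
S > Sn: relative to Sn, both the across-period and down-group shifts push S's electron affinity up.
Br > S: period and group pull opposite ways; the across-period shift dominates (325 vs 200 kJ/mol).
Tabulated electron affinity (kJ/mol): B 27, S 200, Ca 2, Br 325, Sn 107.
So from highest to lowest: Br > S > Sn > B > Ca.

Br > S > Sn > B > Ca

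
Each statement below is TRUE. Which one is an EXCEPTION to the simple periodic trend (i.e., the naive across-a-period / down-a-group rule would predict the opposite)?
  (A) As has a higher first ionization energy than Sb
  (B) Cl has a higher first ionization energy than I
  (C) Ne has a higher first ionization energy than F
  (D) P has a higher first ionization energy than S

The general trend: first ionization energy increases across a period and decreases down a group.
(A) As (period 4, group 15) vs Sb (period 5, group 15): the stated order agrees with the simple trend.
(B) Cl (period 3, group 17) vs I (period 5, group 17): the stated order agrees with the simple trend.
(C) Ne (period 2, group 18) vs F (period 2, group 17): the stated order agrees with the simple trend.
(D) P (period 3, group 15) vs S (period 3, group 16): the stated order contradicts the simple trend.
The exception is (D): S (3p⁴) ionizes more easily than half-filled P (3p³) because the paired 3p electron in S is pushed out by e⁻–e⁻ repulsion.

(D)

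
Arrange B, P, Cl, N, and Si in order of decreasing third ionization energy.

N > Cl > B > Si > P

The third ionization energy removes an electron from the +2 ion. For each element: B²⁺ still has 1 valence electron; P²⁺ still has 3 valence electrons; Cl²⁺ still has 5 valence electrons; N²⁺ still has 3 valence electrons; Si²⁺ still has 2 valence electrons.
All are still removing valence electrons, so compare the +2 ions as you would atoms: IE_3 generally rises across a period (higher Z_eff) and falls down a group (larger shell), subject to the usual subshell exceptions.
Valence configurations: B²⁺ [He]2s¹, P²⁺ [Ne]3s²3p¹, Cl²⁺ [Ne]3s²3p³, N²⁺ [He]2s²2p¹, Si²⁺ [Ne]3s².
P²⁺ loses a lone 3p electron whereas Si²⁺ must break into a filled 3s² pair, so IE_3(Si) > IE_3(P) even though P has the higher nuclear charge.
Tabulated IE_3 (kJ/mol): B 3660, P 2914, Cl 3822, N 4578, Si 3232.
So the third ionization energies run P < Si < B < Cl < N.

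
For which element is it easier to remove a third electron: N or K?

K

Consider each +2 ion: N²⁺ still has 3 valence electrons; K²⁺ is already 1 electron into the core.
Usually core removal costs more than valence removal, but here the competition is close: a tightly held n=2 valence electron can cost more to remove than an n=3 core electron, so the actual values have to decide it.
The numbers (kJ/mol): N 4578, K 4420.
Hence IE_3: K < N.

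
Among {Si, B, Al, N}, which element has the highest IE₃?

N

After 2 electrons have been removed, what remains? Si²⁺ still has 2 valence electrons; B²⁺ still has 1 valence electron; Al²⁺ still has 1 valence electron; N²⁺ still has 3 valence electrons.
All are still removing valence electrons, so compare the +2 ions as you would atoms: IE_3 generally rises across a period (higher Z_eff) and falls down a group (larger shell), subject to the usual subshell exceptions.
Valence configurations: Si²⁺ [Ne]3s², B²⁺ [He]2s¹, Al²⁺ [Ne]3s¹, N²⁺ [He]2s²2p¹.
The numbers (kJ/mol): Si 3232, B 3660, Al 2745, N 4578.
Putting it together, IE_3: Al < Si < B < N.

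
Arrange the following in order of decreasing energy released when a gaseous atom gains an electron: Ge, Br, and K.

K is in period 4, group 1; Ge is in period 4, group 14; Br is in period 4, group 17.
Atoms with high Z_eff and room in the valence shell (especially the halogens) have the most exothermic electron affinities.
All lie in period 4, so electron affinity increases left to right.
So from highest to lowest: Br > Ge > K.

Br > Ge > K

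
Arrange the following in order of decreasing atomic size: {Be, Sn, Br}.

Sn > Br > Be

Be is in period 2, group 2; Br is in period 4, group 17; Sn is in period 5, group 14.
Moving right in a period, electrons are added to the same shell under a stronger nuclear pull, so atoms get smaller; moving down, a new shell is opened and atoms get larger.
Neither a single period nor a single group — weigh both effects.
Br > Be: period and group pull opposite ways; the down-group shift dominates (114 vs 102 pm).
Sn > Br: relative to Br, both the across-period and down-group shifts push Sn's atomic radius up.
For reference (pm): Be 102, Br 114, Sn 140.
So from largest to smallest: Sn > Br > Be.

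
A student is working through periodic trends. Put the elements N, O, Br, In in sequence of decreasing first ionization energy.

N, O, Br, In

First ionization energy rises across a period (greater Z_eff holds electrons more tightly) and falls down a group (valence electrons are farther from the nucleus).
These span different periods and groups, so the two trends combine.
Br > In: both effects reinforce here, so Br is clearly the higher of the two.
O > Br: the two effects oppose for this pair; the down-group effect wins (1314 vs 1140 kJ/mol).
N > O: this pair runs against the simple trend — see the exception note.
Note the exception: N has a higher first ionization energy than O, contrary to the simple trend — pairing an electron in O's 2p⁴ costs repulsion energy, so O ionizes more easily than half-filled N (2p³).
Approximate values (kJ/mol): N 1402, O 1314, Br 1140, In 558.
So from highest to lowest: N > O > Br > In.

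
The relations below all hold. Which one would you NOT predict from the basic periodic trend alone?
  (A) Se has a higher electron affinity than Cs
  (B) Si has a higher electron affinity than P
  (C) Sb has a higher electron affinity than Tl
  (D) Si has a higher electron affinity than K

The general trend: electron affinity increases across a period and decreases down a group.
(A) Se (period 4, group 16) vs Cs (period 6, group 1): the stated order agrees with the simple trend.
(B) Si (period 3, group 14) vs P (period 3, group 15): the stated order contradicts the simple trend.
(C) Sb (period 5, group 15) vs Tl (period 6, group 13): the stated order agrees with the simple trend.
(D) Si (period 3, group 14) vs K (period 4, group 1): the stated order agrees with the simple trend.
The exception is (B): adding an electron to P's half-filled 3p³ is unfavourable, so Si (3p²) has the more exothermic EA.

(B)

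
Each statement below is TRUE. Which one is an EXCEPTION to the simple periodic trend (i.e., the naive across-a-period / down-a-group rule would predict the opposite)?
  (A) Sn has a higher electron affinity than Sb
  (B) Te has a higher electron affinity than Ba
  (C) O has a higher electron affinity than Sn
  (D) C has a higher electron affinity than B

(A)

The general trend: electron affinity increases across a period and decreases down a group.
(A) Sn (period 5, group 14) vs Sb (period 5, group 15): the stated order contradicts the simple trend.
(B) Te (period 5, group 16) vs Ba (period 6, group 2): the stated order agrees with the simple trend.
(C) O (period 2, group 16) vs Sn (period 5, group 14): the stated order agrees with the simple trend.
(D) C (period 2, group 14) vs B (period 2, group 13): the stated order agrees with the simple trend.
The exception is (A): adding an electron to Sb's half-filled 5p³ is unfavourable, so Sn has the more exothermic EA.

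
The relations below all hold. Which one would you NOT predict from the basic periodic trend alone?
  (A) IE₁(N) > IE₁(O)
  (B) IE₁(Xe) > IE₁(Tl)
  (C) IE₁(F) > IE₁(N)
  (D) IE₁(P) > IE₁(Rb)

(A)

The general trend: first ionization energy increases across a period and decreases down a group.
(A) N (period 2, group 15) vs O (period 2, group 16): the stated order contradicts the simple trend.
(B) Xe (period 5, group 18) vs Tl (period 6, group 13): the stated order agrees with the simple trend.
(C) F (period 2, group 17) vs N (period 2, group 15): the stated order agrees with the simple trend.
(D) P (period 3, group 15) vs Rb (period 5, group 1): the stated order agrees with the simple trend.
The exception is (A): pairing an electron in O's 2p⁴ costs repulsion energy, so O ionizes more easily than half-filled N (2p³).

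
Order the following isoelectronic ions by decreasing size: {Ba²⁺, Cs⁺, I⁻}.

All of these have 54 electrons, so size is governed by nuclear charge alone: the more protons, the stronger the pull on the same electron cloud, and the smaller the ion.
Nuclear charges: Ba²⁺ (Z=56), Cs⁺ (Z=55), I⁻ (Z=53).
Largest to smallest: I⁻ > Cs⁺ > Ba²⁺.

I⁻ > Cs⁺ > Ba²⁺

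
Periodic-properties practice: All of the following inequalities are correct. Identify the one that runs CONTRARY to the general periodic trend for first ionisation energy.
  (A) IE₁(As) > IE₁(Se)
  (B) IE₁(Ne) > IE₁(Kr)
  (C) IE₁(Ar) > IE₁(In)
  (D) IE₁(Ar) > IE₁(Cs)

(A)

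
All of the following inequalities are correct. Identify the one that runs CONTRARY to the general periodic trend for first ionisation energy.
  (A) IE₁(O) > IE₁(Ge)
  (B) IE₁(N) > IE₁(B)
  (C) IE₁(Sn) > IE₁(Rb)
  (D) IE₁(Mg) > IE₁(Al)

(D)

The general trend: first ionisation energy increases across a period and decreases down a group.
(A) O (period 2, group 16) vs Ge (period 4, group 14): the stated order agrees with the simple trend.
(B) N (period 2, group 15) vs B (period 2, group 13): the stated order agrees with the simple trend.
(C) Sn (period 5, group 14) vs Rb (period 5, group 1): the stated order agrees with the simple trend.
(D) Mg (period 3, group 2) vs Al (period 3, group 13): the stated order contradicts the simple trend.
The exception is (D): Al's single 3p electron is easier to remove than one from Mg's filled 3s².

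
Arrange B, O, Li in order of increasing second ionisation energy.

B < O < Li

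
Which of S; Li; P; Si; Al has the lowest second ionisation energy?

Si

After 1 electron has been removed, what remains? S⁺ still has 5 valence electrons; Li⁺ is the bare [He] core; P⁺ still has 4 valence electrons; Si⁺ still has 3 valence electrons; Al⁺ still has 2 valence electrons.
Breaking into a closed-shell core is much more expensive than removing a leftover valence electron — Li has the largest IE_2 here.
Valence configurations: S⁺ [Ne]3s²3p³, P⁺ [Ne]3s²3p², Si⁺ [Ne]3s²3p¹, Al⁺ [Ne]3s².
Si⁺ loses a lone 3p electron whereas Al⁺ must break into a filled 3s² pair, so IE_2(Al) > IE_2(Si) even though Si has the higher nuclear charge.
The numbers (kJ/mol): S 2252, Li 7298, P 1907, Si 1577, Al 1817.
Hence IE_2: Si < Al < P < S < Li.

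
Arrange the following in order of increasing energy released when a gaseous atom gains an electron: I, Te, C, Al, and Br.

Al, C, Te, I, Br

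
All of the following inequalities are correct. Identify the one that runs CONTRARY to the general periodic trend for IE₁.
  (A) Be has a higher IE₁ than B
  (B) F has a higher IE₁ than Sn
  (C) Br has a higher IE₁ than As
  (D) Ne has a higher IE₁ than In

The general trend: IE₁ increases across a period and decreases down a group.
(A) Be (period 2, group 2) vs B (period 2, group 13): the stated order contradicts the simple trend.
(B) F (period 2, group 17) vs Sn (period 5, group 14): the stated order agrees with the simple trend.
(C) Br (period 4, group 17) vs As (period 4, group 15): the stated order agrees with the simple trend.
(D) Ne (period 2, group 18) vs In (period 5, group 13): the stated order agrees with the simple trend.
The exception is (A): removing B's lone 2p electron is easier than breaking Be's filled 2s².

(A)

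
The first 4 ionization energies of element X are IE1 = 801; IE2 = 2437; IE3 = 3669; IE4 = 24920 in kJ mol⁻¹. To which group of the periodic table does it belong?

Group 13

Look for the largest jump between consecutive ionization energies: IE4/IE3 ≈ 6.8, far larger than any earlier ratio.
That jump marks the point where a core electron is being removed. So the atom has 3 valence electrons.
A main-group element with 3 valence electrons is in group 13.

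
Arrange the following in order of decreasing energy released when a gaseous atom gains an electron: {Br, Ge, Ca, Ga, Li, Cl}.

Li is in period 2, group 1; Cl is in period 3, group 17; Ca is in period 4, group 2; Ga is in period 4, group 13; Ge is in period 4, group 14; Br is in period 4, group 17.
Electron affinity generally becomes more exothermic across a period toward the halogens and less exothermic down a group.
These span different periods and groups, so the two trends combine.
Ga > Ca: both are in period 4; the period trend gives Ga the larger value.
Li > Ga: the two effects oppose for this pair; the down-group effect wins (60 vs 29 kJ/mol).
Ge > Li: period and group pull opposite ways; the across-period shift dominates (119 vs 60 kJ/mol).
Br > Ge: both are in period 4; the period trend gives Br the larger value.
Cl > Br: Cl sits above Br in group 17, so the down-group effect alone puts Cl higher.
Approximate values (kJ/mol): Li 60, Cl 349, Ca 2, Ga 29, Ge 119, Br 325.
So from highest to lowest: Cl > Br > Ge > Li > Ga > Ca.

Cl > Br > Ge > Li > Ga > Ca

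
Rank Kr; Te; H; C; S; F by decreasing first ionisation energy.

F > Kr > H > C > S > Te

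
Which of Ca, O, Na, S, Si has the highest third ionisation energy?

Na

The third ionization energy removes an electron from the +2 ion. For each element: Ca²⁺ is the bare [Ar] core; O²⁺ still has 4 valence electrons; Na²⁺ is already 1 electron into the core; S²⁺ still has 4 valence electrons; Si²⁺ still has 2 valence electrons.
Usually core removal costs more than valence removal, but here the competition is close: a tightly held n=2 valence electron can cost more to remove than an n=3 core electron, so the actual values have to decide it.
Valence configurations: O²⁺ [He]2s²2p², S²⁺ [Ne]3s²3p², Si²⁺ [Ne]3s².
The numbers (kJ/mol): Ca 4912, O 5300, Na 6910, S 3357, Si 3232.
Overall IE_3 order: Si < S < Ca < O < Na.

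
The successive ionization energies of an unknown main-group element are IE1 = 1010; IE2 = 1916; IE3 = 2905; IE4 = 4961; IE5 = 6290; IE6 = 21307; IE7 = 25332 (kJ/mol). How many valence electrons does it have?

5

Look for the largest jump between consecutive ionization energies: IE6/IE5 ≈ 3.4, far larger than any earlier ratio.
That jump marks the point where a core electron is being removed. So the atom has 5 valence electrons.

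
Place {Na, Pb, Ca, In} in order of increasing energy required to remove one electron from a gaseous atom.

Na < In < Ca < Pb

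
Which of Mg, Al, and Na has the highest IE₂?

Na

Consider each +1 ion: Mg⁺ still has 1 valence electron; Al⁺ still has 2 valence electrons; Na⁺ is the bare [Ne] core.
Pulling an electron out of a noble-gas core costs far more than removing a remaining valence electron, so Na sits at the high end of IE_2.
Valence configurations: Mg⁺ [Ne]3s¹, Al⁺ [Ne]3s².
Approximate IE_2 values (kJ/mol): Mg 1451, Al 1817, Na 4562.
Overall IE_2 order: Mg < Al < Na.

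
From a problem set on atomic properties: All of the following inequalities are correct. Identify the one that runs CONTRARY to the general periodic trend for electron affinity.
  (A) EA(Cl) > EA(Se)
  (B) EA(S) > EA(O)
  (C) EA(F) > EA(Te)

(B)

The general trend: electron affinity increases across a period and decreases down a group.
(A) Cl (period 3, group 17) vs Se (period 4, group 16): the stated order agrees with the simple trend.
(B) S (period 3, group 16) vs O (period 2, group 16): the stated order contradicts the simple trend.
(C) F (period 2, group 17) vs Te (period 5, group 16): the stated order agrees with the simple trend.
The exception is (B): the compact 2p subshell of O repels the added electron more than S's larger 3p does.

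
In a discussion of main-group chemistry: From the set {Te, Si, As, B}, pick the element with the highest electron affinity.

EA tends to increase across a period and decrease down a group, though the pattern is less regular than for IE or radius.
A diagonal step moves right (one effect) and down (the opposite effect) at once.
As > B: the two effects oppose for this pair; the across-period effect wins (78 vs 27 kJ/mol).
Si > As: period and group pull opposite ways; the down-group shift dominates (134 vs 78 kJ/mol).
Te > Si: period and group pull opposite ways; the across-period shift dominates (190 vs 134 kJ/mol).
For reference (kJ/mol): B 27, Si 134, As 78, Te 190.
The highest electron affinity among these belongs to Te.

Te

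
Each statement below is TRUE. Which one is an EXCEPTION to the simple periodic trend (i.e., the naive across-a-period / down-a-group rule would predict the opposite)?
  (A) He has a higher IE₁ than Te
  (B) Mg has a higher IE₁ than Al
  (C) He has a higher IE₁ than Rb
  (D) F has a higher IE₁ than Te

(B)

The general trend: IE₁ increases across a period and decreases down a group.
(A) He (period 1, group 18) vs Te (period 5, group 16): the stated order agrees with the simple trend.
(B) Mg (period 3, group 2) vs Al (period 3, group 13): the stated order contradicts the simple trend.
(C) He (period 1, group 18) vs Rb (period 5, group 1): the stated order agrees with the simple trend.
(D) F (period 2, group 17) vs Te (period 5, group 16): the stated order agrees with the simple trend.
The exception is (B): Al's single 3p electron is easier to remove than one from Mg's filled 3s².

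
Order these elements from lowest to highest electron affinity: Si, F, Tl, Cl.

Tl < Si < F < Cl

F is in period 2, group 17; Si is in period 3, group 14; Cl is in period 3, group 17; Tl is in period 6, group 13.
Atoms with high Z_eff and room in the valence shell (especially the halogens) have the most exothermic electron affinities.
Here both period and group differ, so the two effects have to be weighed against each other.
Si > Tl: relative to Tl, both the across-period and down-group shifts push Si's electron affinity up.
F > Si: both effects reinforce here, so F is clearly the higher of the two.
Cl > F: this pair runs against the simple trend — see the exception note.
Note the exception: Cl has a higher electron affinity than F, contrary to the simple trend — F's small 2p subshell makes the incoming electron feel strong e⁻–e⁻ repulsion, so Cl actually releases more energy on gaining an electron.
For reference (kJ/mol): F 328, Si 134, Cl 349, Tl 19.
So from lowest to highest: Tl < Si < F < Cl.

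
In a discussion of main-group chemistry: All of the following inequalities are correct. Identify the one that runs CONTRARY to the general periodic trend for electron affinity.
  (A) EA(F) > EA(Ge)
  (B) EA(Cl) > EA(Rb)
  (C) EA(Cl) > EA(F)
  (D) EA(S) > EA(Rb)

The general trend: electron affinity increases across a period and decreases down a group.
(A) F (period 2, group 17) vs Ge (period 4, group 14): the stated order agrees with the simple trend.
(B) Cl (period 3, group 17) vs Rb (period 5, group 1): the stated order agrees with the simple trend.
(C) Cl (period 3, group 17) vs F (period 2, group 17): the stated order contradicts the simple trend.
(D) S (period 3, group 16) vs Rb (period 5, group 1): the stated order agrees with the simple trend.
The exception is (C): F's small 2p subshell makes the incoming electron feel strong e⁻–e⁻ repulsion, so Cl actually releases more energy on gaining an electron.

(C)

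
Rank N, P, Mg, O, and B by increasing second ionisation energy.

The second ionization energy removes an electron from the +1 ion. For each element: N⁺ still has 4 valence electrons; P⁺ still has 4 valence electrons; Mg⁺ still has 1 valence electron; O⁺ still has 5 valence electrons; B⁺ still has 2 valence electrons.
All are still removing valence electrons, so compare the +1 ions as you would atoms: IE_2 generally rises across a period (higher Z_eff) and falls down a group (larger shell), subject to the usual subshell exceptions.
Valence configurations: N⁺ [He]2s²2p², P⁺ [Ne]3s²3p², Mg⁺ [Ne]3s¹, O⁺ [He]2s²2p³, B⁺ [He]2s².
The numbers (kJ/mol): N 2856, P 1907, Mg 1451, O 3388, B 2427.
Putting it together, IE_2: Mg < P < B < N < O.

Mg < P < B < N < O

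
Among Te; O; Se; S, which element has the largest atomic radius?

Te

O is in period 2, group 16; S is in period 3, group 16; Se is in period 4, group 16; Te is in period 5, group 16.
Atomic radius shrinks across a period as nuclear charge pulls the same shell inward, and grows down a group as new shells are added.
All are in group 16, so atomic radius increases down the group.
The largest atomic radius among these belongs to Te.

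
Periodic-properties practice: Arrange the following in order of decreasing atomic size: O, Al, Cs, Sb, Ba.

Cs, Ba, Sb, Al, O

O is in period 2, group 16; Al is in period 3, group 13; Sb is in period 5, group 15; Cs is in period 6, group 1; Ba is in period 6, group 2.
Atomic radius shrinks across a period as nuclear charge pulls the same shell inward, and grows down a group as new shells are added.
Neither a single period nor a single group — weigh both effects.
Al > O: relative to O, both the across-period and down-group shifts push Al's atomic radius up.
Sb > Al: the two effects oppose for this pair; the down-group effect wins (140 vs 126 pm).
Ba > Sb: relative to Sb, both the across-period and down-group shifts push Ba's atomic radius up.
Cs > Ba: both are in period 6; the period trend gives Cs the larger value.
Approximate values (pm): O 63, Al 126, Sb 140, Cs 232, Ba 196.
So from largest to smallest: Cs > Ba > Sb > Al > O.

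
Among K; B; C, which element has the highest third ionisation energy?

C

Consider each +2 ion: K²⁺ is already 1 electron into the core; B²⁺ still has 1 valence electron; C²⁺ still has 2 valence electrons.
Usually core removal costs more than valence removal, but here the competition is close: a tightly held n=2 valence electron can cost more to remove than an n=3 core electron, so the actual values have to decide it.
Valence configurations: B²⁺ [He]2s¹, C²⁺ [He]2s².
Tabulated IE_3 (kJ/mol): K 4420, B 3660, C 4620.
So the third ionization energies run B < K < C.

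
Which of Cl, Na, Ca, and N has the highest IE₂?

Consider each +1 ion: Cl⁺ still has 6 valence electrons; Na⁺ is the bare [Ne] core; Ca⁺ still has 1 valence electron; N⁺ still has 4 valence electrons.
Core electrons are held far more tightly than valence electrons, so Na tops the IE_2 order.
Valence configurations: Cl⁺ [Ne]3s²3p⁴, Ca⁺ [Ar]4s¹, N⁺ [He]2s²2p².
The numbers (kJ/mol): Cl 2298, Na 4562, Ca 1145, N 2856.
Putting it together, IE_2: Ca < Cl < N < Na.

Na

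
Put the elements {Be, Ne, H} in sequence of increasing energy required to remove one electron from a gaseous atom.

H is in period 1, group 1; Be is in period 2, group 2; Ne is in period 2, group 18.
Removing the outermost electron gets harder across a period and easier down a group.
Here both period and group differ, so the two effects have to be weighed against each other.
H > Be: period and group pull opposite ways; the down-group shift dominates (1312 vs 900 kJ/mol).
Ne > H: period and group pull opposite ways; the across-period shift dominates (2081 vs 1312 kJ/mol).
Tabulated first ionization energy (kJ/mol): H 1312, Be 900, Ne 2081.
So from lowest to highest: Be < H < Ne.

Be < H < Ne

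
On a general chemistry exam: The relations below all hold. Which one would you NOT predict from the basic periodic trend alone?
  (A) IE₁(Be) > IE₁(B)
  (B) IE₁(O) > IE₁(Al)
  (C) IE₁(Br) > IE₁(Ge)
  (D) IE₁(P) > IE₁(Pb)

The general trend: IE₁ increases across a period and decreases down a group.
(A) Be (period 2, group 2) vs B (period 2, group 13): the stated order contradicts the simple trend.
(B) O (period 2, group 16) vs Al (period 3, group 13): the stated order agrees with the simple trend.
(C) Br (period 4, group 17) vs Ge (period 4, group 14): the stated order agrees with the simple trend.
(D) P (period 3, group 15) vs Pb (period 6, group 14): the stated order agrees with the simple trend.
The exception is (A): removing B's lone 2p electron is easier than breaking Be's filled 2s².

(A)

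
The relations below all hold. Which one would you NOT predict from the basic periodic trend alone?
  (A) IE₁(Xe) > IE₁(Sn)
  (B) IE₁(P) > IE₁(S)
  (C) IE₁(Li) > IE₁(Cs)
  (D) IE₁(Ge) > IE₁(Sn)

(B)

The general trend: first ionisation energy increases across a period and decreases down a group.
(A) Xe (period 5, group 18) vs Sn (period 5, group 14): the stated order agrees with the simple trend.
(B) P (period 3, group 15) vs S (period 3, group 16): the stated order contradicts the simple trend.
(C) Li (period 2, group 1) vs Cs (period 6, group 1): the stated order agrees with the simple trend.
(D) Ge (period 4, group 14) vs Sn (period 5, group 14): the stated order agrees with the simple trend.
The exception is (B): S (3p⁴) ionizes more easily than half-filled P (3p³) because the paired 3p electron in S is pushed out by e⁻–e⁻ repulsion.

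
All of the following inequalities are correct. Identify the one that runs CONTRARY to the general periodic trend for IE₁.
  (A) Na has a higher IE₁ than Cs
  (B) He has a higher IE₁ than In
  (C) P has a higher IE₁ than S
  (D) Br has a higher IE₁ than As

(C)

The general trend: IE₁ increases across a period and decreases down a group.
(A) Na (period 3, group 1) vs Cs (period 6, group 1): the stated order agrees with the simple trend.
(B) He (period 1, group 18) vs In (period 5, group 13): the stated order agrees with the simple trend.
(C) P (period 3, group 15) vs S (period 3, group 16): the stated order contradicts the simple trend.
(D) Br (period 4, group 17) vs As (period 4, group 15): the stated order agrees with the simple trend.
The exception is (C): S (3p⁴) ionizes more easily than half-filled P (3p³) because the paired 3p electron in S is pushed out by e⁻–e⁻ repulsion.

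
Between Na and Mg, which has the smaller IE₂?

The second ionization energy removes an electron from the +1 ion. For each element: Na⁺ is the bare [Ne] core; Mg⁺ still has 1 valence electron.
Breaking into a closed-shell core is much more expensive than removing a leftover valence electron — Na has the largest IE_2 here.
The numbers (kJ/mol): Na 4562, Mg 1451.
Overall IE_2 order: Mg < Na.

Mg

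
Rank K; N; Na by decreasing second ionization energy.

Na > K > N

Consider each +1 ion: K⁺ is the bare [Ar] core; N⁺ still has 4 valence electrons; Na⁺ is the bare [Ne] core.
Core electrons are held far more tightly than valence electrons, so K and Na top the IE_2 order.
Tabulated IE_2 (kJ/mol): K 3052, N 2856, Na 4562.
So the second ionization energies run N < K < Na.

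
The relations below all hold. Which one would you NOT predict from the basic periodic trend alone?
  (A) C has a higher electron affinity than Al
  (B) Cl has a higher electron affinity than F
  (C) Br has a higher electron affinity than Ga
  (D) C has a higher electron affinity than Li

(B)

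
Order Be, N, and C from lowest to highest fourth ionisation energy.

The fourth ionization energy removes an electron from the +3 ion. For each element: Be³⁺ is already 1 electron into the core; N³⁺ still has 2 valence electrons; C³⁺ still has 1 valence electron.
Pulling an electron out of a noble-gas core costs far more than removing a remaining valence electron, so Be sits at the high end of IE_4.
Valence configurations: N³⁺ [He]2s², C³⁺ [He]2s¹.
Approximate IE_4 values (kJ/mol): Be 21007, N 7475, C 6223.
Putting it together, IE_4: C < N < Be.

C < N < Be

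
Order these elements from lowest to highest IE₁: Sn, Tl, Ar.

Tl, Sn, Ar

Ar is in period 3, group 18; Sn is in period 5, group 14; Tl is in period 6, group 13.
IE₁ increases left→right with effective nuclear charge and decreases top→bottom as the valence shell moves farther out.
Neither a single period nor a single group — weigh both effects.
Sn > Tl: relative to Tl, both the across-period and down-group shifts push Sn's first ionization energy up.
Ar > Sn: relative to Sn, both the across-period and down-group shifts push Ar's first ionization energy up.
Tabulated first ionization energy (kJ/mol): Ar 1521, Sn 709, Tl 589.
So from lowest to highest: Tl < Sn < Ar.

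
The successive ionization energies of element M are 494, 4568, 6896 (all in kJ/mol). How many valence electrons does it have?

Look for the largest jump between consecutive ionization energies: IE2/IE1 ≈ 9.2, far larger than any earlier ratio.
That jump marks the point where a core electron is being removed. So the atom has 1 valence electron.

1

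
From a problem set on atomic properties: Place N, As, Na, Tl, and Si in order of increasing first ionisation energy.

Removing the outermost electron gets harder across a period and easier down a group.
These span different periods and groups, so the two trends combine.
Tl > Na: the two effects oppose for this pair; the across-period effect wins (589 vs 496 kJ/mol).
Si > Tl: relative to Tl, both the across-period and down-group shifts push Si's first ionization energy up.
As > Si: period and group pull opposite ways; the across-period shift dominates (947 vs 786 kJ/mol).
N > As: they share group 15; the group trend gives N the larger value.
Tabulated first ionization energy (kJ/mol): N 1402, Na 496, Si 786, As 947, Tl 589.
So from lowest to highest: Na < Tl < Si < As < N.

Na < Tl < Si < As < N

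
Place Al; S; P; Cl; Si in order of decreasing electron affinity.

Al is in period 3, group 13; Si is in period 3, group 14; P is in period 3, group 15; S is in period 3, group 16; Cl is in period 3, group 17.
Electron affinity generally becomes more exothermic across a period toward the halogens and less exothermic down a group.
All lie in period 3; the across-period trend (electron affinity increases left to right) applies, with the exception below.
Note the exception: Si has a higher electron affinity than P, contrary to the simple trend — adding an electron to P's half-filled 3p³ is unfavourable, so Si (3p²) has the more exothermic EA.
For reference (kJ/mol): Al 42, Si 134, P 72, S 200, Cl 349.
So from highest to lowest: Cl > S > Si > P > Al.

Cl, S, Si, P, Al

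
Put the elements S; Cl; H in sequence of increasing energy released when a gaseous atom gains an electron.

H is in period 1, group 1; S is in period 3, group 16; Cl is in period 3, group 17.
EA tends to increase across a period and decrease down a group, though the pattern is less regular than for IE or radius.
Here both period and group differ, so the two effects have to be weighed against each other.
S > H: the two effects oppose for this pair; the across-period effect wins (200 vs 73 kJ/mol).
Cl > S: Cl lies to the right of S in period 3, so the across-period effect alone puts Cl higher.
Tabulated electron affinity (kJ/mol): H 73, S 200, Cl 349.
So from lowest to highest: H < S < Cl.

H < S < Cl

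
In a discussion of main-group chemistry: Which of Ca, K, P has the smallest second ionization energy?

Ca

The second ionization energy removes an electron from the +1 ion. For each element: Ca⁺ still has 1 valence electron; K⁺ is the bare [Ar] core; P⁺ still has 4 valence electrons.
Core electrons are held far more tightly than valence electrons, so K tops the IE_2 order.
Valence configurations: Ca⁺ [Ar]4s¹, P⁺ [Ne]3s²3p².
The numbers (kJ/mol): Ca 1145, K 3052, P 1907.
Overall IE_2 order: Ca < P < K.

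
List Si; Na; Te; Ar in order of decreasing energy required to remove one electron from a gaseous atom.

Ar, Te, Si, Na

Na is in period 3, group 1; Si is in period 3, group 14; Ar is in period 3, group 18; Te is in period 5, group 16.
Across a period the outer electron is held more tightly (higher IE₁); down a group it sits in a higher shell, more shielded, and comes off more easily.
Neither a single period nor a single group — weigh both effects.
Si > Na: Si lies to the right of Na in period 3, so the across-period effect alone puts Si higher.
Te > Si: the two effects oppose for this pair; the across-period effect wins (869 vs 786 kJ/mol).
Ar > Te: relative to Te, both the across-period and down-group shifts push Ar's first ionization energy up.
For reference (kJ/mol): Na 496, Si 786, Ar 1521, Te 869.
So from highest to lowest: Ar > Te > Si > Na.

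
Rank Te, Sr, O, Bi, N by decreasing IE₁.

N, O, Te, Bi, Sr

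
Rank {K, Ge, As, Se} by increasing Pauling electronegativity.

K < Ge < As < Se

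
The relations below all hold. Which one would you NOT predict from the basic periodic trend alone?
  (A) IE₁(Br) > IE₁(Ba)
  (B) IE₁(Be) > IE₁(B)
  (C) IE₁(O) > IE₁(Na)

The general trend: first ionisation energy increases across a period and decreases down a group.
(A) Br (period 4, group 17) vs Ba (period 6, group 2): the stated order agrees with the simple trend.
(B) Be (period 2, group 2) vs B (period 2, group 13): the stated order contradicts the simple trend.
(C) O (period 2, group 16) vs Na (period 3, group 1): the stated order agrees with the simple trend.
The exception is (B): removing B's lone 2p electron is easier than breaking Be's filled 2s².

(B)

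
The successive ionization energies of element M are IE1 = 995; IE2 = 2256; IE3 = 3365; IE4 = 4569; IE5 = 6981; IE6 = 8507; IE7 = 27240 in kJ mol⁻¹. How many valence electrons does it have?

6

Look for the largest jump between consecutive ionization energies: IE7/IE6 ≈ 3.2, far larger than any earlier ratio.
That jump marks the point where a core electron is being removed. So the atom has 6 valence electrons.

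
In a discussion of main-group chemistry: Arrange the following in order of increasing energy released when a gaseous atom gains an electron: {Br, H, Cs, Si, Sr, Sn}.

Sr < Cs < H < Sn < Si < Br

H is in period 1, group 1; Si is in period 3, group 14; Br is in period 4, group 17; Sr is in period 5, group 2; Sn is in period 5, group 14; Cs is in period 6, group 1.
Atoms with high Z_eff and room in the valence shell (especially the halogens) have the most exothermic electron affinities.
Neither a single period nor a single group — weigh both effects.
Cs > Sr: this pair runs against the simple trend — see the exception note.
H > Cs: they share group 1; the group trend gives H the larger value.
Sn > H: the two effects oppose for this pair; the across-period effect wins (107 vs 73 kJ/mol).
Si > Sn: they share group 14; the group trend gives Si the larger value.
Br > Si: the two effects oppose for this pair; the across-period effect wins (325 vs 134 kJ/mol).
Note the exception: Cs has a higher electron affinity than Sr, contrary to the simple trend — adding an electron to Sr (ns²) has to open a new, higher-energy np subshell, which is unfavourable.
For reference (kJ/mol): H 73, Si 134, Br 325, Sr 5, Sn 107, Cs 46.
So from lowest to highest: Sr < Cs < H < Sn < Si < Br.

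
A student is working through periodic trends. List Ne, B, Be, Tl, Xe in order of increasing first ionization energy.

Tl, B, Be, Xe, Ne

Be is in period 2, group 2; B is in period 2, group 13; Ne is in period 2, group 18; Xe is in period 5, group 18; Tl is in period 6, group 13.
IE₁ increases left→right with effective nuclear charge and decreases top→bottom as the valence shell moves farther out.
Here both period and group differ, so the two effects have to be weighed against each other.
B > Tl: B sits above Tl in group 13, so the down-group effect alone puts B higher.
Be > B: this pair runs against the simple trend — see the exception note.
Xe > Be: period and group pull opposite ways; the across-period shift dominates (1170 vs 900 kJ/mol).
Ne > Xe: they share group 18; the group trend gives Ne the larger value.
Note the exception: Be has a higher first ionization energy than B, contrary to the simple trend — removing B's lone 2p electron is easier than breaking Be's filled 2s².
For reference (kJ/mol): Be 900, B 801, Ne 2081, Xe 1170, Tl 589.
So from lowest to highest: Tl < B < Be < Xe < Ne.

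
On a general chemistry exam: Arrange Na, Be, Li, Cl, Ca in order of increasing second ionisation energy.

Ca < Be < Cl < Na < Li

Consider each +1 ion: Na⁺ is the bare [Ne] core; Be⁺ still has 1 valence electron; Li⁺ is the bare [He] core; Cl⁺ still has 6 valence electrons; Ca⁺ still has 1 valence electron.
Pulling an electron out of a noble-gas core costs far more than removing a remaining valence electron, so Na and Li sit at the high end of IE_2.
Valence configurations: Be⁺ [He]2s¹, Cl⁺ [Ne]3s²3p⁴, Ca⁺ [Ar]4s¹.
Approximate IE_2 values (kJ/mol): Na 4562, Be 1757, Li 7298, Cl 2298, Ca 1145.
Hence IE_2: Ca < Be < Cl < Na < Li.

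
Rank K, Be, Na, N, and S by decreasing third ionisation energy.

After 2 electrons have been removed, what remains? K²⁺ is already 1 electron into the core; Be²⁺ is the bare [He] core; Na²⁺ is already 1 electron into the core; N²⁺ still has 3 valence electrons; S²⁺ still has 4 valence electrons.
Usually core removal costs more than valence removal, but here the competition is close: a tightly held n=2 valence electron can cost more to remove than an n=3 core electron, so the actual values have to decide it.
Valence configurations: N²⁺ [He]2s²2p¹, S²⁺ [Ne]3s²3p².
Tabulated IE_3 (kJ/mol): K 4420, Be 14849, Na 6910, N 4578, S 3357.
So the third ionization energies run S < K < N < Na < Be.

Be > Na > N > K > S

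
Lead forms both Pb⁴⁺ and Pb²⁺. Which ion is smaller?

Both ions have Z = 82 protons, but Pb⁴⁺ has lost more electrons, so its remaining electrons feel a larger effective nuclear charge per electron and are pulled in more tightly.
Higher positive charge → smaller ion, so Pb²⁺ > Pb⁴⁺.

Pb⁴⁺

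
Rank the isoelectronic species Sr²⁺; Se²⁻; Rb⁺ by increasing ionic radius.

Sr²⁺ < Rb⁺ < Se²⁻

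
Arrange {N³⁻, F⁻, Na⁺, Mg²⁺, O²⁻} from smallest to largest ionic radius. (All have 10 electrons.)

All of these have 10 electrons, so size is governed by nuclear charge alone: the more protons, the stronger the pull on the same electron cloud, and the smaller the ion.
Nuclear charges: Mg²⁺ (Z=12), Na⁺ (Z=11), F⁻ (Z=9), O²⁻ (Z=8), N³⁻ (Z=7).
Smallest to largest: Mg²⁺ < Na⁺ < F⁻ < O²⁻ < N³⁻.

Mg²⁺ < Na⁺ < F⁻ < O²⁻ < N³⁻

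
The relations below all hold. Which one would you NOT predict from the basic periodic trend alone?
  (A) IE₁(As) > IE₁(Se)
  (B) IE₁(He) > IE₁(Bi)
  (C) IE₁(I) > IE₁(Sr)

The general trend: first ionization energy increases across a period and decreases down a group.
(A) As (period 4, group 15) vs Se (period 4, group 16): the stated order contradicts the simple trend.
(B) He (period 1, group 18) vs Bi (period 6, group 15): the stated order agrees with the simple trend.
(C) I (period 5, group 17) vs Sr (period 5, group 2): the stated order agrees with the simple trend.
The exception is (A): Se (4p⁴) ionizes more easily than half-filled As (4p³).

(A)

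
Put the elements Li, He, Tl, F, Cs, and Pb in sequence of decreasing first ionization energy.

He is in period 1, group 18; Li is in period 2, group 1; F is in period 2, group 17; Cs is in period 6, group 1; Tl is in period 6, group 13; Pb is in period 6, group 14.
First ionization energy rises across a period (greater Z_eff holds electrons more tightly) and falls down a group (valence electrons are farther from the nucleus).
These span different periods and groups, so the two trends combine.
Li > Cs: Li sits above Cs in group 1, so the down-group effect alone puts Li higher.
Tl > Li: period and group pull opposite ways; the across-period shift dominates (589 vs 520 kJ/mol).
Pb > Tl: both are in period 6; the period trend gives Pb the larger value.
F > Pb: relative to Pb, both the across-period and down-group shifts push F's first ionization energy up.
He > F: relative to F, both the across-period and down-group shifts push He's first ionization energy up.
Tabulated first ionization energy (kJ/mol): He 2372, Li 520, F 1681, Cs 376, Tl 589, Pb 716.
So from highest to lowest: He > F > Pb > Tl > Li > Cs.

He > F > Pb > Tl > Li > Cs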